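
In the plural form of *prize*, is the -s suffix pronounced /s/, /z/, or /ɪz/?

The stem *prize* ends in a sibilant (/s, z, ʃ, ʒ, tʃ, dʒ/).
The plural suffix surfaces as /ɪz/ after sibilants, /s/ after other voiceless consonants, and /z/ after other voiced sounds.
So the plural -s on *prize* is pronounced /ɪz/.

/ɪz/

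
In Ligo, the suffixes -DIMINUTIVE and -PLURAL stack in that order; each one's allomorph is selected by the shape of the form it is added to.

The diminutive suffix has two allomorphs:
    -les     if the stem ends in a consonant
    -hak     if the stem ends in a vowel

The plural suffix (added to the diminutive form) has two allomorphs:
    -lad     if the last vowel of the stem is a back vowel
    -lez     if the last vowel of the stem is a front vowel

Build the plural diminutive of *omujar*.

*omujar* — final sound /r/ (a consonant) → -les → *omujarles*.
The last vowel of the diminutive form *omujarles* is /e/, which is a front vowel, so the plural suffix is -lez, giving *omujarleslez*.

omujarleslez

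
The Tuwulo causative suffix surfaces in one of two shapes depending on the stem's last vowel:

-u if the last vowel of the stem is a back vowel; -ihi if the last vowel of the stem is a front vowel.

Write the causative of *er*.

*er* — last vowel /e/ (a front vowel) → -ihi → *erihi*.

erihi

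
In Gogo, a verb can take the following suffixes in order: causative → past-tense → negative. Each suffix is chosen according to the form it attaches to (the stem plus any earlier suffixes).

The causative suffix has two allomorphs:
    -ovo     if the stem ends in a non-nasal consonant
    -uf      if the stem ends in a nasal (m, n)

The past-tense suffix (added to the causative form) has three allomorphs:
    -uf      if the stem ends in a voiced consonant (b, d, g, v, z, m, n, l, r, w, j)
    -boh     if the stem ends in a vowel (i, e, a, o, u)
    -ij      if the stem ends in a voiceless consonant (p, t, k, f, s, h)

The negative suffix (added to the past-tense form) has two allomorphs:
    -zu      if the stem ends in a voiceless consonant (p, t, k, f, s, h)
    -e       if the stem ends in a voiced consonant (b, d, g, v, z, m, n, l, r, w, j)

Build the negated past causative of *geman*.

gemanufije

*geman* — final consonant /n/ (a nasal) → -uf → *gemanuf*.
The causative form *gemanuf*: final sound = /f/, a voiceless consonant → -ij → *gemanufij*.
The final consonant of the past-tense form *gemanufij* is /j/, which is voiced, so the negative suffix is -e, giving *gemanufije*.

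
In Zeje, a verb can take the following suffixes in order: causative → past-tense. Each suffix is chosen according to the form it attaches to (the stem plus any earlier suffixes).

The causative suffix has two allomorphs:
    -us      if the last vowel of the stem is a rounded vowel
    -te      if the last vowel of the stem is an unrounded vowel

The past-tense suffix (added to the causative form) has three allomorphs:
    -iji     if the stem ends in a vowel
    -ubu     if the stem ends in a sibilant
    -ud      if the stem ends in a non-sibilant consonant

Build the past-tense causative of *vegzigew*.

*vegzigew*: last vowel = /e/, an unrounded vowel → -te → *vegzigewte*.
Since the final sound of the causative form *vegzigewte* is /e/ (a vowel), it takes -iji, giving *vegzigewteiji*.

vegzigewteiji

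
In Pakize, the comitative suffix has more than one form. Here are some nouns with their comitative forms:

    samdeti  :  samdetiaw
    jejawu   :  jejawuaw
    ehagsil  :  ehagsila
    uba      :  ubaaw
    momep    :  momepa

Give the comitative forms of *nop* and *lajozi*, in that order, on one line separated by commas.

nopa, lajoziaw

Looking at the final sound of each stem: -a when the stem ends in a consonant (*ehagsil*, *momep*); -aw when the stem ends in a vowel (*samdeti*, *jejawu*, *uba*).
*nop* — final sound /p/ (a consonant) → -a → *nopa*.
*lajozi*: final sound = /i/, a vowel → -aw → *lajoziaw*.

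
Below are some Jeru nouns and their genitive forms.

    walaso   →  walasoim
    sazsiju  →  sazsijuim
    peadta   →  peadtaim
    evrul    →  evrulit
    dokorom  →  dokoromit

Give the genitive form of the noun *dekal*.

Looking at the final sound of each stem: -it when the stem ends in a consonant (*evrul*, *dokorom*); -im when the stem ends in a vowel (*walaso*, *sazsiju*, *peadta*).
*dekal* — final sound /l/ (a consonant) → -it → *dekalit*.

dekalit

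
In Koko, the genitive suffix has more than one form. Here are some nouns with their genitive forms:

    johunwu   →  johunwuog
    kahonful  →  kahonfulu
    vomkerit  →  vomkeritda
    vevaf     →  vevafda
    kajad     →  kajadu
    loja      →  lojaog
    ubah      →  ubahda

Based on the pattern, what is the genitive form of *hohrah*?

The alternation tracks the final sound of the stem — -da when the stem ends in a voiceless consonant (*vomkerit*, *vevaf*, *ubah*); -u when the stem ends in a voiced consonant (*kahonful*, *kajad*); -og when the stem ends in a vowel (*johunwu*, *loja*).
*hohrah* — final sound /h/ (a voiceless consonant) → -da → *hohrahda*.

hohrahda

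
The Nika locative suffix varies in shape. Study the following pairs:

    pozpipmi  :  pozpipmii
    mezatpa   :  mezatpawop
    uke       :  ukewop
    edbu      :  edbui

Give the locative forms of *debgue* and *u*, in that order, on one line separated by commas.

debguewop, ui

The pattern is height harmony: -i when the last vowel of the stem is a high vowel (*pozpipmi*, *edbu*); -wop when the last vowel of the stem is a non-high vowel (*mezatpa*, *uke*).
*debgue*: last vowel = /e/, a non-high vowel → -wop → *debguewop*.
*u* — last vowel /u/ (a high vowel) → -i → *ui*.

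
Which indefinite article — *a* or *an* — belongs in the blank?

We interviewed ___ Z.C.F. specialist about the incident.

a

The indefinite article is chosen by the initial *sound* of the following word, not its spelling.
The initialism *Z.C.F.* is read letter by letter; the first letter, Z, is pronounced /ziː/, which begins with a consonant sound.
So the article is *a*: We interviewed a Z.C.F. specialist about the incident.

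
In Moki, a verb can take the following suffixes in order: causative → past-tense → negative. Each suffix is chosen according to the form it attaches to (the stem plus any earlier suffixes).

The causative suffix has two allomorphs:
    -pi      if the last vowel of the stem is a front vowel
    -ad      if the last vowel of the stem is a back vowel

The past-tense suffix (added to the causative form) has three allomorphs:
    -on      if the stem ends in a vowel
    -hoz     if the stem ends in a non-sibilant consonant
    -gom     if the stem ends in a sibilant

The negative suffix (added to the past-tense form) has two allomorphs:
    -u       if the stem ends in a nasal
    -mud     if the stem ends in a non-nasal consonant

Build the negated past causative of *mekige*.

mekigepionu

The last vowel of *mekige* is /e/, which is a front vowel, so the causative suffix is -pi, giving *mekigepi*.
The final sound of the causative form *mekigepi* is /i/, which is a vowel, so the past-tense suffix is -on, giving *mekigepion*.
The final consonant of the past-tense form *mekigepion* is /n/, which is a nasal, so the negative suffix is -u, giving *mekigepionu*.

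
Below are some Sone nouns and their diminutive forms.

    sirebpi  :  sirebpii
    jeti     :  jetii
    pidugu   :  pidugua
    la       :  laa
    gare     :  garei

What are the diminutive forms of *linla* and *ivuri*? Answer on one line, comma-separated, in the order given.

The pattern is front/back vowel harmony: -i when the last vowel of the stem is a front vowel (*sirebpi*, *jeti*, *gare*); -a when the last vowel of the stem is a back vowel (*pidugu*, *la*).
*linla* — last vowel /a/ (a back vowel) → -a → *linlaa*.
The last vowel of *ivuri* is /i/, which is a front vowel, so the suffix is -i, giving *ivurii*.

linlaa, ivurii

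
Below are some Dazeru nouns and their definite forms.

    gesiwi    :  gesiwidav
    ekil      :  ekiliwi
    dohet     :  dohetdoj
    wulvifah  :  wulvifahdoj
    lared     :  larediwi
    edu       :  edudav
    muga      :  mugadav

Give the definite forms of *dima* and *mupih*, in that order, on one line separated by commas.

dimadav, mupihdoj

The alternation tracks the final sound of the stem — -doj when the stem ends in a voiceless consonant (*dohet*, *wulvifah*); -iwi when the stem ends in a voiced consonant (*ekil*, *lared*); -dav when the stem ends in a vowel (*gesiwi*, *edu*, *muga*).
*dima*: final sound = /a/, a vowel → -dav → *dimadav*.
The final sound of *mupih* is /h/, which is a voiceless consonant, so the suffix is -doj, giving *mupihdoj*.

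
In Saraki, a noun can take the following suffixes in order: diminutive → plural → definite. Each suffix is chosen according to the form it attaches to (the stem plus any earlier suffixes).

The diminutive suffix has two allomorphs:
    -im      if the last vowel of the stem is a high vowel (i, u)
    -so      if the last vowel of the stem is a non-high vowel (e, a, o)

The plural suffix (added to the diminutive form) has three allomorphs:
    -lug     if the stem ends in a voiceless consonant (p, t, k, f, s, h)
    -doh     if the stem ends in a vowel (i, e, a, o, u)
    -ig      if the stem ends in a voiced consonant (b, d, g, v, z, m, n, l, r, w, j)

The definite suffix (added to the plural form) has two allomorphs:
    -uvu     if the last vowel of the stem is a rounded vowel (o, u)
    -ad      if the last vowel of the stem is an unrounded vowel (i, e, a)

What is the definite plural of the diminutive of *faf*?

fafsodohuvu

The last vowel of *faf* is /a/, which is a non-high vowel, so the diminutive suffix is -so, giving *fafso*.
The diminutive form *fafso*: final sound = /o/, a vowel → -doh → *fafsodoh*.
The last vowel of the plural form *fafsodoh* is /o/, which is a rounded vowel, so the definite suffix is -uvu, giving *fafsodohuvu*.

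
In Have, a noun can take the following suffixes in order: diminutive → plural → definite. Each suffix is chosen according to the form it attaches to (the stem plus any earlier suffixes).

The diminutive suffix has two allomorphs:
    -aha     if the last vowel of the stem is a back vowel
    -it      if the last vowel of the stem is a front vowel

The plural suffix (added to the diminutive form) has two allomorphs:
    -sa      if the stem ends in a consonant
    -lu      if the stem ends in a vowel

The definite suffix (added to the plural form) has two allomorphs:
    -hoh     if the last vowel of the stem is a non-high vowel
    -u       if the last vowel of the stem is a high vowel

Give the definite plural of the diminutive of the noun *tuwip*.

Since the last vowel of *tuwip* is /i/ (a front vowel), it takes -it, giving *tuwipit*.
Since the final sound of the diminutive form *tuwipit* is /t/ (a consonant), it takes -sa, giving *tuwipitsa*.
The plural form *tuwipitsa* — last vowel /a/ (a non-high vowel) → -hoh → *tuwipitsahoh*.

tuwipitsahoh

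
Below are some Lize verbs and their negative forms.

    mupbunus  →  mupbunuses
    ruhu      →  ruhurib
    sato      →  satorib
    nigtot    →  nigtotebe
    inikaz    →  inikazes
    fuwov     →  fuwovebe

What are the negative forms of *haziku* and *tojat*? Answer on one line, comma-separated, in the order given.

The alternation tracks the final sound of the stem — -es when the stem ends in a sibilant (*mupbunus*, *inikaz*); -ebe when the stem ends in a non-sibilant consonant (*nigtot*, *fuwov*); -rib when the stem ends in a vowel (*ruhu*, *sato*).
Since the final sound of *haziku* is /u/ (a vowel), it takes -rib, giving *hazikurib*.
The final sound of *tojat* is /t/, which is a non-sibilant consonant, so the suffix is -ebe, giving *tojatebe*.

hazikurib, tojatebe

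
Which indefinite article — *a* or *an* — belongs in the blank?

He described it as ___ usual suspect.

The indefinite article is chosen by the initial *sound* of the following word, not its spelling.
*usual* begins with the sound /juː/ (u pronounced /juː/) — a consonant sound.
So the article is *a*: He described it as a usual suspect.

a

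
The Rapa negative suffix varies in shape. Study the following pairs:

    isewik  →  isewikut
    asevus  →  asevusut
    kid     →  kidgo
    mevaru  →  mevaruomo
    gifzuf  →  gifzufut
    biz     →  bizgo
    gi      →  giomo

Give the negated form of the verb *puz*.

puzgo

The alternation tracks the final sound of the stem — -ut when the stem ends in a voiceless consonant (*isewik*, *asevus*, *gifzuf*); -go when the stem ends in a voiced consonant (*kid*, *biz*); -omo when the stem ends in a vowel (*mevaru*, *gi*).
The final sound of *puz* is /z/, which is a voiced consonant, so the suffix is -go, giving *puzgo*.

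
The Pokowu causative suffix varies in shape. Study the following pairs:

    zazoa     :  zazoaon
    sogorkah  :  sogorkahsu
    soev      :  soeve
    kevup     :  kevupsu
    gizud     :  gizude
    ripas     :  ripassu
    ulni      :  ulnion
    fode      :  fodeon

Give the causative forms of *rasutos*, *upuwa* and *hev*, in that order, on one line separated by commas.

The suffix is conditioned by the final sound: -su when the stem ends in a voiceless consonant (*sogorkah*, *kevup*, *ripas*); -e when the stem ends in a voiced consonant (*soev*, *gizud*); -on when the stem ends in a vowel (*zazoa*, *ulni*, *fode*).
*rasutos* — final sound /s/ (a voiceless consonant) → -su → *rasutossu*.
Since the final sound of *upuwa* is /a/ (a vowel), it takes -on, giving *upuwaon*.
*hev*: final sound = /v/, a voiced consonant → -e → *heve*.

rasutossu, upuwaon, heve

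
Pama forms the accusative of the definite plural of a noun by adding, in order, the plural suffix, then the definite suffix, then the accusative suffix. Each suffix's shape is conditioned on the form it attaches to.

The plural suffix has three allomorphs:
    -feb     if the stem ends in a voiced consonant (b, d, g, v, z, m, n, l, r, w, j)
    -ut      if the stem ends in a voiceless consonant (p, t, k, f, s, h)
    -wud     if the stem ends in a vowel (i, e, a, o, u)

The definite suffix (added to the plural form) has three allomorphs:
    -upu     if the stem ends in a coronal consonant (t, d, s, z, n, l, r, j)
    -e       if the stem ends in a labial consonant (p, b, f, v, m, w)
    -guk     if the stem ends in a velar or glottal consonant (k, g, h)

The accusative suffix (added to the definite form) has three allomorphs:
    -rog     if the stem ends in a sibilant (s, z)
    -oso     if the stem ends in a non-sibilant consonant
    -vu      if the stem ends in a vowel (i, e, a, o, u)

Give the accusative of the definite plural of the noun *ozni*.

*ozni*: final sound = /i/, a vowel → -wud → *ozniwud*.
The plural form *ozniwud* — final consonant /d/ (coronal) → -upu → *ozniwudupu*.
Since the final sound of the definite form *ozniwudupu* is /u/ (a vowel), it takes -vu, giving *ozniwudupuvu*.

ozniwudupuvu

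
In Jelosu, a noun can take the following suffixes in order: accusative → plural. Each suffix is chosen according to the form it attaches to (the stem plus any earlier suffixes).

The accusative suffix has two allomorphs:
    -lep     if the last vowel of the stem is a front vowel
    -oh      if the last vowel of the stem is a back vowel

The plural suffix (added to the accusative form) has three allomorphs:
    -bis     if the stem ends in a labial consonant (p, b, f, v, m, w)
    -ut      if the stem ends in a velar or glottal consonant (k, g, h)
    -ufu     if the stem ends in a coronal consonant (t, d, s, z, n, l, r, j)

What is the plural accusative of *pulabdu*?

pulabduohut

The last vowel of *pulabdu* is /u/, which is a back vowel, so the accusative suffix is -oh, giving *pulabduoh*.
The final consonant of the accusative form *pulabduoh* is /h/, which is velar/glottal, so the plural suffix is -ut, giving *pulabduohut*.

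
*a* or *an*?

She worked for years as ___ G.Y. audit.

The indefinite article is chosen by the initial *sound* of the following word, not its spelling.
The initialism *G.Y.* is read letter by letter; the first letter, G, is pronounced /dʒiː/, which begins with a consonant sound.
So the article is *a*: She worked for years as a G.Y. audit.

a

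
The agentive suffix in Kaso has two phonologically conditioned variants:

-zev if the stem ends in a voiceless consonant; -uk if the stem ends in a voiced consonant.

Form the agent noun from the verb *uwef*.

The final consonant of *uwef* is /f/, which is voiceless, so the suffix is -zev, giving *uwefzev*.

uwefzev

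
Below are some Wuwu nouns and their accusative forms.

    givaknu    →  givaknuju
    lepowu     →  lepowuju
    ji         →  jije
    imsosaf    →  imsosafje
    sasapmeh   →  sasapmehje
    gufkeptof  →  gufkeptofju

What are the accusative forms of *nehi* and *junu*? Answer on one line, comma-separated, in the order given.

nehije, junuju

The alternation tracks the last vowel of the stem — -ju when the last vowel of the stem is a rounded vowel (*givaknu*, *lepowu*, *gufkeptof*); -je when the last vowel of the stem is an unrounded vowel (*ji*, *imsosaf*, *sasapmeh*).
*nehi*: last vowel = /i/, an unrounded vowel → -je → *nehije*.
*junu*: last vowel = /u/, a rounded vowel → -ju → *junuju*.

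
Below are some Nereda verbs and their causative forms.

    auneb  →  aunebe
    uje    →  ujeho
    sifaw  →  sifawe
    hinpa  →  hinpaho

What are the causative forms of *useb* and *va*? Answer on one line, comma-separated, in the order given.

usebe, vaho

Looking at the final sound of each stem: -e when the stem ends in a consonant (*auneb*, *sifaw*); -ho when the stem ends in a vowel (*uje*, *hinpa*).
The final sound of *useb* is /b/, which is a consonant, so the suffix is -e, giving *usebe*.
*va*: final sound = /a/, a vowel → -ho → *vaho*.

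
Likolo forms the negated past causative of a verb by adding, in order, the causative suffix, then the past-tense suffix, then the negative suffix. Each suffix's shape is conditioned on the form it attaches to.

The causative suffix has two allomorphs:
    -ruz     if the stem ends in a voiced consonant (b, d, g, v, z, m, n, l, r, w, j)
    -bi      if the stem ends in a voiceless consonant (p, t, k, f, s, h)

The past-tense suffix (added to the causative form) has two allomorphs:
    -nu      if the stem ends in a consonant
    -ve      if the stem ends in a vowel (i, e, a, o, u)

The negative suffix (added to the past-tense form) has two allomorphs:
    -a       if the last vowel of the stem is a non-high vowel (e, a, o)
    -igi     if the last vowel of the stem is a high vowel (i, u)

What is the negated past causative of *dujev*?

dujevruznuigi

Since the final consonant of *dujev* is /v/ (voiced), it takes -ruz, giving *dujevruz*.
The final sound of the causative form *dujevruz* is /z/, which is a consonant, so the past-tense suffix is -nu, giving *dujevruznu*.
The past-tense form *dujevruznu* — last vowel /u/ (a high vowel) → -igi → *dujevruznuigi*.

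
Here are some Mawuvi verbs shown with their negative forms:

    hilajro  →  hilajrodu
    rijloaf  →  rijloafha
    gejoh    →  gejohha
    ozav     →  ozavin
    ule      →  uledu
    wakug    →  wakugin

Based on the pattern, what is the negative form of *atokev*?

atokevin

The suffix is conditioned by the final sound: -ha when the stem ends in a voiceless consonant (*rijloaf*, *gejoh*); -in when the stem ends in a voiced consonant (*ozav*, *wakug*); -du when the stem ends in a vowel (*hilajro*, *ule*).
*atokev*: final sound = /v/, a voiced consonant → -in → *atokevin*.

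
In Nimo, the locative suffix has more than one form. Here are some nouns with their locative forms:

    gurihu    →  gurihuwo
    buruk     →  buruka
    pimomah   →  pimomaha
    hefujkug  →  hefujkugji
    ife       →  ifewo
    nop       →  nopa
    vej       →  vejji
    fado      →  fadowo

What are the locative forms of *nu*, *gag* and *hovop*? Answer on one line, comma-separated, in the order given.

The alternation tracks the final sound of the stem — -a when the stem ends in a voiceless consonant (*buruk*, *pimomah*, *nop*); -ji when the stem ends in a voiced consonant (*hefujkug*, *vej*); -wo when the stem ends in a vowel (*gurihu*, *ife*, *fado*).
*nu*: final sound = /u/, a vowel → -wo → *nuwo*.
The final sound of *gag* is /g/, which is a voiced consonant, so the suffix is -ji, giving *gagji*.
*hovop* — final sound /p/ (a voiceless consonant) → -a → *hovopa*.

nuwo, gagji, hovopa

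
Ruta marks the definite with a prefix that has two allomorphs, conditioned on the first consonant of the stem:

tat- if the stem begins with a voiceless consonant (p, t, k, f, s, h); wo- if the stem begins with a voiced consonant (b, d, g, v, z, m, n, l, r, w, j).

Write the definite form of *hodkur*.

tathodkur

*hodkur*: first consonant = /h/, voiceless → tat- → *tathodkur*.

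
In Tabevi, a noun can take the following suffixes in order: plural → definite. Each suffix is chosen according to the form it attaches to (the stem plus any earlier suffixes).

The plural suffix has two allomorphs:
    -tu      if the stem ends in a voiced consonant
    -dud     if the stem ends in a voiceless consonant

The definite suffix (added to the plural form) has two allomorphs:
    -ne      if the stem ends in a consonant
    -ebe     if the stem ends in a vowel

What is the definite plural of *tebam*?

Since the final consonant of *tebam* is /m/ (voiced), it takes -tu, giving *tebamtu*.
The plural form *tebamtu*: final sound = /u/, a vowel → -ebe → *tebamtuebe*.

tebamtuebe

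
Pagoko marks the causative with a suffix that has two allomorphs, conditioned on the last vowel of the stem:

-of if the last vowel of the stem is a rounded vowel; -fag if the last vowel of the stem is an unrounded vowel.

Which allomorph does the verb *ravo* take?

-of

The last vowel of *ravo* is /o/, which is a rounded vowel, so the suffix is -of.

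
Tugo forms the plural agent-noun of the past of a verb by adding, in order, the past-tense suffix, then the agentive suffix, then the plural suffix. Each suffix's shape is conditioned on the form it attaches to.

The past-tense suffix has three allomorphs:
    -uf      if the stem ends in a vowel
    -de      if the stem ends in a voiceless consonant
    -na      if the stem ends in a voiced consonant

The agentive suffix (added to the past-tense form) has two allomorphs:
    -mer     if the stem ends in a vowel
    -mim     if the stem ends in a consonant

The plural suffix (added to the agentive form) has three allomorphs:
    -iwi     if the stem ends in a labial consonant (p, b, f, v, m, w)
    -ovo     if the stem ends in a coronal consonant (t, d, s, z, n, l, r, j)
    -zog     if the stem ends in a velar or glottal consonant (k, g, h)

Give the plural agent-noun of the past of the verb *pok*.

The final sound of *pok* is /k/, which is a voiceless consonant, so the past-tense suffix is -de, giving *pokde*.
The past-tense form *pokde* — final sound /e/ (a vowel) → -mer → *pokdemer*.
The agentive form *pokdemer* — final consonant /r/ (coronal) → -ovo → *pokdemerovo*.

pokdemerovo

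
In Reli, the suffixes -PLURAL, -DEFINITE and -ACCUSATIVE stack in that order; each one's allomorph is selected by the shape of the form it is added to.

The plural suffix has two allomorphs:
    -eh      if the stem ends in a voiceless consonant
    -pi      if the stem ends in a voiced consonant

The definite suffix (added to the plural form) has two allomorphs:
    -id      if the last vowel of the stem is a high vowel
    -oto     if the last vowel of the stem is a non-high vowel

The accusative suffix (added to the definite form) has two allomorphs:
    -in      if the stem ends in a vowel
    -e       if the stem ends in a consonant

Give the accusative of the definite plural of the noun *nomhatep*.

*nomhatep* — final consonant /p/ (voiceless) → -eh → *nomhatepeh*.
The plural form *nomhatepeh*: last vowel = /e/, a non-high vowel → -oto → *nomhatepehoto*.
Since the final sound of the definite form *nomhatepehoto* is /o/ (a vowel), it takes -in, giving *nomhatepehotoin*.

nomhatepehotoin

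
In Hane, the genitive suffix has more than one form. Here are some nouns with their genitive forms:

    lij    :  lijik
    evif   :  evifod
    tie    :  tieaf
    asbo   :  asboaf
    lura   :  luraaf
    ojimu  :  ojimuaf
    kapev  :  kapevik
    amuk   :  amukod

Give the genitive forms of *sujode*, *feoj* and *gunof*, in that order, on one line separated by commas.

sujodeaf, feojik, gunofod

The pattern is voicing of the final sound: -od when the stem ends in a voiceless consonant (*evif*, *amuk*); -ik when the stem ends in a voiced consonant (*lij*, *kapev*); -af when the stem ends in a vowel (*tie*, *asbo*, *lura*, *ojimu*).
*sujode* — final sound /e/ (a vowel) → -af → *sujodeaf*.
*feoj* — final sound /j/ (a voiced consonant) → -ik → *feojik*.
*gunof*: final sound = /f/, a voiceless consonant → -od → *gunofod*.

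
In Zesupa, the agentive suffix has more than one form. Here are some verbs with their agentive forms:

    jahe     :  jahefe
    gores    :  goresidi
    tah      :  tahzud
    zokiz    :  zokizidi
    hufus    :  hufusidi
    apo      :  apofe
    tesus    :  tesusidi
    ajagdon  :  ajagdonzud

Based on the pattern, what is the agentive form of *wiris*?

wirisidi

The suffix is conditioned by the final sound: -idi when the stem ends in a sibilant (*gores*, *zokiz*, *hufus*, *tesus*); -zud when the stem ends in a non-sibilant consonant (*tah*, *ajagdon*); -fe when the stem ends in a vowel (*jahe*, *apo*).
The final sound of *wiris* is /s/, which is a sibilant, so the suffix is -idi, giving *wirisidi*.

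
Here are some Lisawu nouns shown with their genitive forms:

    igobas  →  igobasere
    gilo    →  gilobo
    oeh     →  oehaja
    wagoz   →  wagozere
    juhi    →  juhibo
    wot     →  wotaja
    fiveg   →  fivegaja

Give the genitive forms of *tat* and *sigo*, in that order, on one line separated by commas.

tataja, sigobo

The alternation tracks the final sound of the stem — -ere when the stem ends in a sibilant (*igobas*, *wagoz*); -aja when the stem ends in a non-sibilant consonant (*oeh*, *wot*, *fiveg*); -bo when the stem ends in a vowel (*gilo*, *juhi*).
*tat* — final sound /t/ (a non-sibilant consonant) → -aja → *tataja*.
*sigo* — final sound /o/ (a vowel) → -bo → *sigobo*.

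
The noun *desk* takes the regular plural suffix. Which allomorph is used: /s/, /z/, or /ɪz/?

The stem *desk* ends in a voiceless non-sibilant consonant.
The plural suffix surfaces as /ɪz/ after sibilants, /s/ after other voiceless consonants, and /z/ after other voiced sounds.
So the plural -s on *desk* is pronounced /s/.

/s/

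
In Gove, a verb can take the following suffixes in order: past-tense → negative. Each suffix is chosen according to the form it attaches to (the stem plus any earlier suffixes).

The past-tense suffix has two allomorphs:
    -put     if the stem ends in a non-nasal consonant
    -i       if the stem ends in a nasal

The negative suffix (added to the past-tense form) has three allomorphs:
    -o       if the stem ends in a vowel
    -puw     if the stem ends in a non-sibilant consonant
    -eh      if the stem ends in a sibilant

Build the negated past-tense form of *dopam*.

dopamio

*dopam* — final consonant /m/ (a nasal) → -i → *dopami*.
The past-tense form *dopami* — final sound /i/ (a vowel) → -o → *dopamio*.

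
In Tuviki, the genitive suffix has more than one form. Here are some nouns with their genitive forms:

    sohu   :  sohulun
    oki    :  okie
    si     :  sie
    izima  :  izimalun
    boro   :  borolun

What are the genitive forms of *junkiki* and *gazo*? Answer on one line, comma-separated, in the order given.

The suffix is conditioned by the last vowel: -e when the last vowel of the stem is a front vowel (*oki*, *si*); -lun when the last vowel of the stem is a back vowel (*sohu*, *izima*, *boro*).
Since the last vowel of *junkiki* is /i/ (a front vowel), it takes -e, giving *junkikie*.
*gazo* — last vowel /o/ (a back vowel) → -lun → *gazolun*.

junkikie, gazolun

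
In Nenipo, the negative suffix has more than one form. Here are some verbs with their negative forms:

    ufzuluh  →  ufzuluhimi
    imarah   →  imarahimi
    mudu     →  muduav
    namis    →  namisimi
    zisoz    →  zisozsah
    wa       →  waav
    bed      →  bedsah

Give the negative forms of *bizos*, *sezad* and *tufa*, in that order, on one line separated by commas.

Looking at the final sound of each stem: -imi when the stem ends in a voiceless consonant (*ufzuluh*, *imarah*, *namis*); -sah when the stem ends in a voiced consonant (*zisoz*, *bed*); -av when the stem ends in a vowel (*mudu*, *wa*).
The final sound of *bizos* is /s/, which is a voiceless consonant, so the suffix is -imi, giving *bizosimi*.
The final sound of *sezad* is /d/, which is a voiced consonant, so the suffix is -sah, giving *sezadsah*.
*tufa* — final sound /a/ (a vowel) → -av → *tufaav*.

bizosimi, sezadsah, tufaav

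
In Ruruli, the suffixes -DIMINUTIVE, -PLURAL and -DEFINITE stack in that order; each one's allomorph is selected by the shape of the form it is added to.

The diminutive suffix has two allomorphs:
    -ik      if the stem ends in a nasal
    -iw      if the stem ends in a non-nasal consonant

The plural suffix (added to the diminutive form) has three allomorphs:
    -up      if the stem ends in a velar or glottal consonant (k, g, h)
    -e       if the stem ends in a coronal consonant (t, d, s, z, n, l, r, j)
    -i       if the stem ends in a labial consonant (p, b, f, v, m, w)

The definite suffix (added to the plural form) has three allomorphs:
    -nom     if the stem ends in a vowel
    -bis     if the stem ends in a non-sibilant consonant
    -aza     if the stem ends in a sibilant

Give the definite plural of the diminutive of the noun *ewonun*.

The final consonant of *ewonun* is /n/, which is a nasal, so the diminutive suffix is -ik, giving *ewonunik*.
The diminutive form *ewonunik* — final consonant /k/ (velar/glottal) → -up → *ewonunikup*.
The final sound of the plural form *ewonunikup* is /p/, which is a non-sibilant consonant, so the definite suffix is -bis, giving *ewonunikupbis*.

ewonunikupbis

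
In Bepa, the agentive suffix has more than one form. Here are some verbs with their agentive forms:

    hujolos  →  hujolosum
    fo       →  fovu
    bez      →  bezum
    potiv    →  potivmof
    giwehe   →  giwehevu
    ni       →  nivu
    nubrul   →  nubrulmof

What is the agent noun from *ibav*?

ibavmof

The pattern is sibilance of the final sound: -um when the stem ends in a sibilant (*hujolos*, *bez*); -mof when the stem ends in a non-sibilant consonant (*potiv*, *nubrul*); -vu when the stem ends in a vowel (*fo*, *giwehe*, *ni*).
*ibav*: final sound = /v/, a non-sibilant consonant → -mof → *ibavmof*.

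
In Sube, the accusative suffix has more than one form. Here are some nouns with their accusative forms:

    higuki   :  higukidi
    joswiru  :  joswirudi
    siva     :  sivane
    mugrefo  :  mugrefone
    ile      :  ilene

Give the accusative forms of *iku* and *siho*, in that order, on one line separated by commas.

ikudi, sihone

The alternation tracks the last vowel of the stem — -di when the last vowel of the stem is a high vowel (*higuki*, *joswiru*); -ne when the last vowel of the stem is a non-high vowel (*siva*, *mugrefo*, *ile*).
*iku* — last vowel /u/ (a high vowel) → -di → *ikudi*.
Since the last vowel of *siho* is /o/ (a non-high vowel), it takes -ne, giving *sihone*.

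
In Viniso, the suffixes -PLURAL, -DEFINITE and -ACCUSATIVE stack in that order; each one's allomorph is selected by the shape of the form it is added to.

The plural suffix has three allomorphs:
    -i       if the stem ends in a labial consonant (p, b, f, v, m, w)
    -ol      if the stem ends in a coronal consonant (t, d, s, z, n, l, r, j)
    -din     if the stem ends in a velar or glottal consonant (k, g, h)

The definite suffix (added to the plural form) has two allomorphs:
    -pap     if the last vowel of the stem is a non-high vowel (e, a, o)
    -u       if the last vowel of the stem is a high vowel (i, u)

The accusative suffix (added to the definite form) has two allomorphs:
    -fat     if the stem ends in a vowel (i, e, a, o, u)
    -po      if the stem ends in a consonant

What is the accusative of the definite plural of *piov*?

pioviufat

*piov* — final consonant /v/ (labial) → -i → *piovi*.
The plural form *piovi* — last vowel /i/ (a high vowel) → -u → *pioviu*.
The final sound of the definite form *pioviu* is /u/, which is a vowel, so the accusative suffix is -fat, giving *pioviufat*.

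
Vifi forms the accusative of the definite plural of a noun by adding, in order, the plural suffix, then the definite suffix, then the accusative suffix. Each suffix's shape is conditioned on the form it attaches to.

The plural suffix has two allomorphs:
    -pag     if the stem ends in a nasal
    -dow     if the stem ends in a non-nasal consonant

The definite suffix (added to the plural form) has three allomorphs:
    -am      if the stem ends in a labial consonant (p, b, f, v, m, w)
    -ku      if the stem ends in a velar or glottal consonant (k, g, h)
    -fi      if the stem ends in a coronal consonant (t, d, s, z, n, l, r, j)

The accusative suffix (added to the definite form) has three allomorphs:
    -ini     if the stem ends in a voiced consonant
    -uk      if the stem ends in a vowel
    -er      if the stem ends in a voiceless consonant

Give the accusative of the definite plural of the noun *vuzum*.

vuzumpagkuuk

*vuzum*: final consonant = /m/, a nasal → -pag → *vuzumpag*.
The final consonant of the plural form *vuzumpag* is /g/, which is velar/glottal, so the definite suffix is -ku, giving *vuzumpagku*.
The definite form *vuzumpagku*: final sound = /u/, a vowel → -uk → *vuzumpagkuuk*.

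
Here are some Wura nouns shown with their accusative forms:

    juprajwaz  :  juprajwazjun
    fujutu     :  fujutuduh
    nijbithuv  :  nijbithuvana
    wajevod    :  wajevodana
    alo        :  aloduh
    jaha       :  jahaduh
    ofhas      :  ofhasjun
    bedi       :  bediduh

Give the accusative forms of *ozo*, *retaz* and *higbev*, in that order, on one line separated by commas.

ozoduh, retazjun, higbevana

The alternation tracks the final sound of the stem — -jun when the stem ends in a sibilant (*juprajwaz*, *ofhas*); -ana when the stem ends in a non-sibilant consonant (*nijbithuv*, *wajevod*); -duh when the stem ends in a vowel (*fujutu*, *alo*, *jaha*, *bedi*).
The final sound of *ozo* is /o/, which is a vowel, so the suffix is -duh, giving *ozoduh*.
Since the final sound of *retaz* is /z/ (a sibilant), it takes -jun, giving *retazjun*.
Since the final sound of *higbev* is /v/ (a non-sibilant consonant), it takes -ana, giving *higbevana*.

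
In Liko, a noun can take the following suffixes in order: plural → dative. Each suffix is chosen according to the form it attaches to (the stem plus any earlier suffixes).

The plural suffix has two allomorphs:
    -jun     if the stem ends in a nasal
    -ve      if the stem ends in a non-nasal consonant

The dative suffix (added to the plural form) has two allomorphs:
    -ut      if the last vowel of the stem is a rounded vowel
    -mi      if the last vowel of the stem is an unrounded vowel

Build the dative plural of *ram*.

The final consonant of *ram* is /m/, which is a nasal, so the plural suffix is -jun, giving *ramjun*.
Since the last vowel of the plural form *ramjun* is /u/ (a rounded vowel), it takes -ut, giving *ramjunut*.

ramjunut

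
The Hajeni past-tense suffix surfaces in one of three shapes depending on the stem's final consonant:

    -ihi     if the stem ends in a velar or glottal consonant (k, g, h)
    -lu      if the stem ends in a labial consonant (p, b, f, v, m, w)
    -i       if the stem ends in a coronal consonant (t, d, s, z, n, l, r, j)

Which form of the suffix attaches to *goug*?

-ihi

*goug* — final consonant /g/ (velar/glottal) → -ihi.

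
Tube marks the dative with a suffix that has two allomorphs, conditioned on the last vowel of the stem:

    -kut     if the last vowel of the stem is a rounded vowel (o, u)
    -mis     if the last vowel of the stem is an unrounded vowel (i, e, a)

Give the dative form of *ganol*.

The last vowel of *ganol* is /o/, which is a rounded vowel, so the suffix is -kut, giving *ganolkut*.

ganolkut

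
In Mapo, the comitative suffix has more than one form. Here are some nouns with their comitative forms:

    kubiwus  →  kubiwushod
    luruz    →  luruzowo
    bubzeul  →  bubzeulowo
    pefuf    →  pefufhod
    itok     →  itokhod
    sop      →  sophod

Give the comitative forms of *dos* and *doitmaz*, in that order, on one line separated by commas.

doshod, doitmazowo

The alternation tracks the final consonant of the stem — -hod when the stem ends in a voiceless consonant (*kubiwus*, *pefuf*, *itok*, *sop*); -owo when the stem ends in a voiced consonant (*luruz*, *bubzeul*).
*dos* — final consonant /s/ (voiceless) → -hod → *doshod*.
Since the final consonant of *doitmaz* is /z/ (voiced), it takes -owo, giving *doitmazowo*.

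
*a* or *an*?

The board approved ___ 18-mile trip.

an

The indefinite article is chosen by the initial *sound* of the following word, not its spelling.
The number *18* is spoken "eighteen", beginning with /ˌeɪˈtiːn/ — a vowel sound.
So the article is *an*: The board approved an 18-mile trip.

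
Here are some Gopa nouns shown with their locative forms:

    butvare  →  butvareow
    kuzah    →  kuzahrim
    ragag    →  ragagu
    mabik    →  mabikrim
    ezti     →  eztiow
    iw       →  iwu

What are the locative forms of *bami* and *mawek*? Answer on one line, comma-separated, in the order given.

bamiow, mawekrim

Looking at the final sound of each stem: -rim when the stem ends in a voiceless consonant (*kuzah*, *mabik*); -u when the stem ends in a voiced consonant (*ragag*, *iw*); -ow when the stem ends in a vowel (*butvare*, *ezti*).
*bami* — final sound /i/ (a vowel) → -ow → *bamiow*.
The final sound of *mawek* is /k/, which is a voiceless consonant, so the suffix is -rim, giving *mawekrim*.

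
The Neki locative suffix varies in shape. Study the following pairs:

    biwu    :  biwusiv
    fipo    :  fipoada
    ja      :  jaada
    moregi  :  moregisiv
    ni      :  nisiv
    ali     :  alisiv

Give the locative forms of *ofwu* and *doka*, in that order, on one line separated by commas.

The suffix is conditioned by the last vowel: -siv when the last vowel of the stem is a high vowel (*biwu*, *moregi*, *ni*, *ali*); -ada when the last vowel of the stem is a non-high vowel (*fipo*, *ja*).
Since the last vowel of *ofwu* is /u/ (a high vowel), it takes -siv, giving *ofwusiv*.
*doka* — last vowel /a/ (a non-high vowel) → -ada → *dokaada*.

ofwusiv, dokaada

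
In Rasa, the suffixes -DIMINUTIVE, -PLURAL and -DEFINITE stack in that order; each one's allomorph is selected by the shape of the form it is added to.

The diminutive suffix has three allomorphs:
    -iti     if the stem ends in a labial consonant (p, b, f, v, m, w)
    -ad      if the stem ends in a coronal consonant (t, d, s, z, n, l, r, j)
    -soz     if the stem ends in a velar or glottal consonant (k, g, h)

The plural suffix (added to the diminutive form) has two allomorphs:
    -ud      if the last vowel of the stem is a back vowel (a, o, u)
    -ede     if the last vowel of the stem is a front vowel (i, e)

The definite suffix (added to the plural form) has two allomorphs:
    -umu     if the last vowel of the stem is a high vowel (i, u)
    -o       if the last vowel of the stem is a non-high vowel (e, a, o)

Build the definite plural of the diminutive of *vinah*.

*vinah*: final consonant = /h/, velar/glottal → -soz → *vinahsoz*.
The diminutive form *vinahsoz*: last vowel = /o/, a back vowel → -ud → *vinahsozud*.
The plural form *vinahsozud*: last vowel = /u/, a high vowel → -umu → *vinahsozudumu*.

vinahsozudumu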